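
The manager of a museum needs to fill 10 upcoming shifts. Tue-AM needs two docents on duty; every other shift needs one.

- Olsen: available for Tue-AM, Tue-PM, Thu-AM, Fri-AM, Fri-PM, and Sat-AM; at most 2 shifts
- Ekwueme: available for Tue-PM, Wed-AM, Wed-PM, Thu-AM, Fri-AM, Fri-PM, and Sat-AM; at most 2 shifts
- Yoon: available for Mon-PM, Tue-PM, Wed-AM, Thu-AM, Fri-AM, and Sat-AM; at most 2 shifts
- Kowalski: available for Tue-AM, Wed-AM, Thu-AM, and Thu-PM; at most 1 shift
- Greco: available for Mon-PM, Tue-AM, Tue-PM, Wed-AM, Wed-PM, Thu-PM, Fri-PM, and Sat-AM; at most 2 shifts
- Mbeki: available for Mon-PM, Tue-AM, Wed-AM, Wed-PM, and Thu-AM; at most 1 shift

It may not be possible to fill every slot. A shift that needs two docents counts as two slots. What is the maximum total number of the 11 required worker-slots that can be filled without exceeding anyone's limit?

10

Total capacity across all docents is 2+2+2+1+2+1 = 10, and 11 slots are needed, so at most 10 can be filled.
An assignment achieving 10: Mon-PM→Yoon, Tue-AM→Greco+Mbeki, Tue-PM→Ekwueme, Wed-AM→Greco, Wed-PM→Ekwueme, Thu-PM→Kowalski, Fri-AM→Olsen, Fri-PM→Olsen, Sat-AM→Yoon.
Loads: Olsen 2/2, Ekwueme 2/2, Yoon 2/2, Kowalski 1/1, Greco 2/2, Mbeki 1/1.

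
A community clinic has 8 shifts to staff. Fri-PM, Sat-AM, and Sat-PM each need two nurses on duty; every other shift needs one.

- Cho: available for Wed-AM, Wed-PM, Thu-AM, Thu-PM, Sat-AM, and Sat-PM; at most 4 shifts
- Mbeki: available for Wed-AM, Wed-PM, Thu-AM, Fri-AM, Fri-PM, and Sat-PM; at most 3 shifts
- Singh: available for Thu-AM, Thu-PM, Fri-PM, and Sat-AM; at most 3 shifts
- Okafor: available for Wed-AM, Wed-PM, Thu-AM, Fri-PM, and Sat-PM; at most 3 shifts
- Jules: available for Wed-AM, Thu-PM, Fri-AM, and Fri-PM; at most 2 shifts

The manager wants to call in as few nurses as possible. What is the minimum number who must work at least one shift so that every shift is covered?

4

11 slots to fill and no one can take more than 4, so at least ⌈11/4⌉ = 3 nurses are needed.
Any 3 nurses together have capacity at most 4+3+3 = 10 < 11 slots, so 3 can never suffice.
Cho, Mbeki, Singh, and Okafor alone can cover everything: Wed-AM→Cho, Wed-PM→Cho, Thu-AM→Singh, Thu-PM→Cho, Fri-AM→Mbeki, Fri-PM→Mbeki+Singh, Sat-AM→Cho+Singh, Sat-PM→Mbeki+Okafor.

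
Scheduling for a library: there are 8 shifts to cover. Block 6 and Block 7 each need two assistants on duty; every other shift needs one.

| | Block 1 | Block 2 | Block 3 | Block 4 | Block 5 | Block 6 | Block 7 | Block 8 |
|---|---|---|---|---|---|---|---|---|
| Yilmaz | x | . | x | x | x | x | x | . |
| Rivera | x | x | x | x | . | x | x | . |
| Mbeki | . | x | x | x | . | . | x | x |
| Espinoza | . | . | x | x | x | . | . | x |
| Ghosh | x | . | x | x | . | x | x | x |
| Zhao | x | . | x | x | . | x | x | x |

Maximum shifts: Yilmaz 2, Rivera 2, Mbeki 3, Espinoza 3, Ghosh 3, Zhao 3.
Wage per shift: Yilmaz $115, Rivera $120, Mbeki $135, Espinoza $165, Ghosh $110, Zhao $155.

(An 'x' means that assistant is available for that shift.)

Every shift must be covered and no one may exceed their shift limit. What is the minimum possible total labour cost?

Picking the cheapest available assistant for each shift independently would cost $1125, but that ignores the shift limits.
An optimal schedule: Block 1→Ghosh, Block 2→Rivera, Block 3→Mbeki, Block 4→Mbeki, Block 5→Yilmaz, Block 6→Ghosh+Yilmaz, Block 7→Rivera+Mbeki, Block 8→Ghosh.
Total: 110 + 120 + 135 + 135 + 115 + 110 + 115 + 120 + 135 + 110 = $1205.

$1205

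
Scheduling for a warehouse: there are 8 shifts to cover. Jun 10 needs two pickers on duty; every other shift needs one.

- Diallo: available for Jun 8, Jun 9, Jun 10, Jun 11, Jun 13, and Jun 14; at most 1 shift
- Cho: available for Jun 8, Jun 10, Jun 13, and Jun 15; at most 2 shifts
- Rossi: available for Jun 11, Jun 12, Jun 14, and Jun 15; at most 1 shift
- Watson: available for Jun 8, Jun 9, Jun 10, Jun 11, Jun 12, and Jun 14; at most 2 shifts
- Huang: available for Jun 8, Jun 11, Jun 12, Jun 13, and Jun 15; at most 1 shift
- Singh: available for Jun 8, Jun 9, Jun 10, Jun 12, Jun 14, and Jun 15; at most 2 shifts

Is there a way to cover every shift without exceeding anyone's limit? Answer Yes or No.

One valid schedule: Jun 8→Singh, Jun 9→Diallo, Jun 10→Cho+Singh, Jun 11→Rossi, Jun 12→Watson, Jun 13→Cho, Jun 14→Watson, Jun 15→Huang.
Loads: Diallo 1/1, Cho 2/2, Rossi 1/1, Watson 2/2, Huang 1/1, Singh 2/2 — all within limits.

Yes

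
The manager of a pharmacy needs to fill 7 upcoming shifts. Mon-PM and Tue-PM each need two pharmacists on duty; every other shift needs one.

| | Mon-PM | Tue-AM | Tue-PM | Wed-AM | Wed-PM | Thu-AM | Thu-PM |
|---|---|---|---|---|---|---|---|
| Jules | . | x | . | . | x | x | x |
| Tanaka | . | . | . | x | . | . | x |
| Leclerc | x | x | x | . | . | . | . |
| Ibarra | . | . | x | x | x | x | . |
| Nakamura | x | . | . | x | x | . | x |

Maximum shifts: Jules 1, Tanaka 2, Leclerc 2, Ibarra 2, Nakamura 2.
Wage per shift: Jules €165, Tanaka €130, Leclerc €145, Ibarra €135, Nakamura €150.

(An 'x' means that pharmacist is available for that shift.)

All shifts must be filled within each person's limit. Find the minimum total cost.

Mon-PM can only be covered by Leclerc and Nakamura, so that assignment is forced.
Tue-PM can only be covered by Leclerc and Ibarra, so that assignment is forced.
Picking the cheapest available pharmacist for each shift independently would cost €1250, but that ignores the shift limits.
An optimal schedule: Mon-PM→Leclerc+Nakamura, Tue-AM→Jules, Tue-PM→Leclerc+Ibarra, Wed-AM→Tanaka, Wed-PM→Nakamura, Thu-AM→Ibarra, Thu-PM→Tanaka.
Total: 145 + 150 + 165 + 145 + 135 + 130 + 150 + 135 + 130 = €1285.

€1285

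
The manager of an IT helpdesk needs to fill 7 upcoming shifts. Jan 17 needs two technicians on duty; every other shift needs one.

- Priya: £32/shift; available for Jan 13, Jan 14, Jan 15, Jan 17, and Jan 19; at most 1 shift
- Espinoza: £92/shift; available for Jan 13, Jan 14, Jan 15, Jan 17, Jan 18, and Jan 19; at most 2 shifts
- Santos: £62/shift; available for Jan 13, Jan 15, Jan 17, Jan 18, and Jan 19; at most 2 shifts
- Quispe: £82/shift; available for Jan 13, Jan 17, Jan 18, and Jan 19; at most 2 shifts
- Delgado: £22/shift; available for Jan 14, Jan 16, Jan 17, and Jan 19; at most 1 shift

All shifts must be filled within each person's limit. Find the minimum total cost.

Jan 16 can only be covered by Delgado, so that assignment is forced.
Picking the cheapest available technician for each shift independently would cost £246, but that ignores the shift limits.
An optimal schedule: Jan 13→Santos, Jan 14→Priya, Jan 15→Espinoza, Jan 16→Delgado, Jan 17→Santos+Quispe, Jan 18→Espinoza, Jan 19→Quispe.
Total: 62 + 32 + 92 + 22 + 62 + 82 + 92 + 82 = £526.

£526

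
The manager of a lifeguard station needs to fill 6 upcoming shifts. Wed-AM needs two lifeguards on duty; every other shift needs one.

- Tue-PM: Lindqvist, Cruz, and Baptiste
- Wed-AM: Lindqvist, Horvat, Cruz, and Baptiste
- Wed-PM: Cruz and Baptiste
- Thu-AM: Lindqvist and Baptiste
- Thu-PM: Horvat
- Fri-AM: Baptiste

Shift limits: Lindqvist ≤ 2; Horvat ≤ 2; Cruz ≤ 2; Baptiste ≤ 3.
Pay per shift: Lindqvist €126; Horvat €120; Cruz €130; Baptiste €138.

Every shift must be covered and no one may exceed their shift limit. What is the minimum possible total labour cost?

€890

Thu-PM can only be covered by Horvat, so that assignment is forced.
Fri-AM can only be covered by Baptiste, so that assignment is forced.
Picking the cheapest available lifeguard for each shift independently would cost €886, but that ignores the shift limits.
An optimal schedule: Tue-PM→Lindqvist, Wed-AM→Horvat+Cruz, Wed-PM→Cruz, Thu-AM→Lindqvist, Thu-PM→Horvat, Fri-AM→Baptiste.
Total: 126 + 120 + 130 + 130 + 126 + 120 + 138 = €890.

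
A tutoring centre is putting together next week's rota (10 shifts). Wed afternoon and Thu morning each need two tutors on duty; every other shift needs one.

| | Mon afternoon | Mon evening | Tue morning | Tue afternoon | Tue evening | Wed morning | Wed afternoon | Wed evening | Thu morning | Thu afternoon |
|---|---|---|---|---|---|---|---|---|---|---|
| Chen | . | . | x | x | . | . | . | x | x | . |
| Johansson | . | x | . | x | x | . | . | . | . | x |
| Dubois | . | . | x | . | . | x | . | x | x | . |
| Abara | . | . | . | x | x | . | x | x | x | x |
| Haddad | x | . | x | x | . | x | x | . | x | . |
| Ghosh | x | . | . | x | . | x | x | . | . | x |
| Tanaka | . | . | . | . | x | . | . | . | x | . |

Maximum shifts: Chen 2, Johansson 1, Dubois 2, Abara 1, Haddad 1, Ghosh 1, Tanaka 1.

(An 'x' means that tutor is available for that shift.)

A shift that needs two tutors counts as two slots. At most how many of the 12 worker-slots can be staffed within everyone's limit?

9

Total capacity across all tutors is 2+1+2+1+1+1+1 = 9, and 12 slots are needed, so at most 9 can be filled.
An assignment achieving 9: Mon afternoon→Haddad, Mon evening→Johansson, Tue morning→Chen, Tue evening→Abara, Wed morning→Dubois, Wed afternoon→Ghosh, Wed evening→Chen, Thu morning→Dubois+Tanaka.
Loads: Chen 2/2, Johansson 1/1, Dubois 2/2, Abara 1/1, Haddad 1/1, Ghosh 1/1, Tanaka 1/1.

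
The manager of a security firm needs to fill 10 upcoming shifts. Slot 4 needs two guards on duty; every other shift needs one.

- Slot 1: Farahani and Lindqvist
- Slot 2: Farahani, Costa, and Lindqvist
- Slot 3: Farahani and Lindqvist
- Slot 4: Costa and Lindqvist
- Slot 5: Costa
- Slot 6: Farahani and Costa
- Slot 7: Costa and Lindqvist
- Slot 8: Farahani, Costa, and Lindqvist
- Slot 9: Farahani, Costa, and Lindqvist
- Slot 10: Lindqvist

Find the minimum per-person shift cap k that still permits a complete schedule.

4

With 3 guards and 11 worker-slots to fill, someone must work at least ⌈11/3⌉ = 4 shifts, so k ≥ 4.
k = 4 works: Slot 1→Farahani, Slot 2→Farahani, Slot 3→Farahani, Slot 4→Costa+Lindqvist, Slot 5→Costa, Slot 6→Farahani, Slot 7→Costa, Slot 8→Costa, Slot 9→Lindqvist, Slot 10→Lindqvist.
Loads: Farahani 4, Costa 4, Lindqvist 3 — all ≤ 4.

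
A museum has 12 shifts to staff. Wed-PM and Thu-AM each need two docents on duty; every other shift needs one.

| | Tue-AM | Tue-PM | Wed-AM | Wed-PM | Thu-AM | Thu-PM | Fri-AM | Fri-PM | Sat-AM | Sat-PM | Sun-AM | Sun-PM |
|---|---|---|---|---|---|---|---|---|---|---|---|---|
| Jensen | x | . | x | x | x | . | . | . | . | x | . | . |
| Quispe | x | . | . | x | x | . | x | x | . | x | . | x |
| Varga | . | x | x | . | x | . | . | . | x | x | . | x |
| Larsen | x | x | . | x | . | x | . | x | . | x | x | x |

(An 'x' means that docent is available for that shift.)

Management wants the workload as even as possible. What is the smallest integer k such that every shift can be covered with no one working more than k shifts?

With 4 docents and 14 worker-slots to fill, someone must work at least ⌈14/4⌉ = 4 shifts, so k ≥ 4.
k = 4 works: Tue-AM→Jensen, Tue-PM→Varga, Wed-AM→Jensen, Wed-PM→Jensen+Quispe, Thu-AM→Jensen+Quispe, Thu-PM→Larsen, Fri-AM→Quispe, Fri-PM→Quispe, Sat-AM→Varga, Sat-PM→Varga, Sun-AM→Larsen, Sun-PM→Varga.
Loads: Jensen 4, Quispe 4, Varga 4, Larsen 2 — all ≤ 4.

4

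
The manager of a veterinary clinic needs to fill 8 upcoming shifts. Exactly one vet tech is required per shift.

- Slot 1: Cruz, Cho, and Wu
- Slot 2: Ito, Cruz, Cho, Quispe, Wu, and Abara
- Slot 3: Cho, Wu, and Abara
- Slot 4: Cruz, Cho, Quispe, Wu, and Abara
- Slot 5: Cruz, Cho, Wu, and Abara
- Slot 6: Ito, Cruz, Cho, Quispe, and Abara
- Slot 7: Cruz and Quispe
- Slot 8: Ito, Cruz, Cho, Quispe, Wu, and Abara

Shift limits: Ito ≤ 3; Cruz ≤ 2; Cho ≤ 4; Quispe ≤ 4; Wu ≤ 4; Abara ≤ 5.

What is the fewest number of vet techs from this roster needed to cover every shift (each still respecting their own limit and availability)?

8 slots to fill and no one can take more than 5, so at least ⌈8/5⌉ = 2 vet techs are needed.
Cho and Quispe alone can cover everything: Slot 1→Cho, Slot 2→Cho, Slot 3→Cho, Slot 4→Quispe, Slot 5→Cho, Slot 6→Quispe, Slot 7→Quispe, Slot 8→Quispe.

2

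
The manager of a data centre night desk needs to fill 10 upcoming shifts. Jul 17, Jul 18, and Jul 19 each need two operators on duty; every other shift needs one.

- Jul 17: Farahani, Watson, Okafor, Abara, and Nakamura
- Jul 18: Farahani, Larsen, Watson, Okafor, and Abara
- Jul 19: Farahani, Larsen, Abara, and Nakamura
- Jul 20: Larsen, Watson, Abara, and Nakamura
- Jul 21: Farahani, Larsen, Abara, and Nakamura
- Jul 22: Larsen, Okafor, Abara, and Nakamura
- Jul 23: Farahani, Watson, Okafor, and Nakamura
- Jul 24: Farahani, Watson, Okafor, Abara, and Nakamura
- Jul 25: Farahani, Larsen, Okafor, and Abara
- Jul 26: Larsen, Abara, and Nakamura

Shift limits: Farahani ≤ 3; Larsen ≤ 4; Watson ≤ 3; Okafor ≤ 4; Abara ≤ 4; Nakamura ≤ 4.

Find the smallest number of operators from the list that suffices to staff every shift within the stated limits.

4

13 slots to fill and no one can take more than 4, so at least ⌈13/4⌉ = 4 operators are needed.
Farahani, Larsen, Watson, and Okafor alone can cover everything: Jul 17→Farahani+Watson, Jul 18→Watson+Okafor, Jul 19→Farahani+Larsen, Jul 20→Larsen, Jul 21→Farahani, Jul 22→Larsen, Jul 23→Watson, Jul 24→Okafor, Jul 25→Okafor, Jul 26→Larsen.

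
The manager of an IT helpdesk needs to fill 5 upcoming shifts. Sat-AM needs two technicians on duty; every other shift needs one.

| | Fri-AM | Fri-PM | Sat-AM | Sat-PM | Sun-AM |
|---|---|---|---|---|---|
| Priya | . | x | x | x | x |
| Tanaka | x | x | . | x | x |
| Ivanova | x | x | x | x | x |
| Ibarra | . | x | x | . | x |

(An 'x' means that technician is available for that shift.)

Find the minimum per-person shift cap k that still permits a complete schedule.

With 4 technicians and 6 worker-slots to fill, someone must work at least ⌈6/4⌉ = 2 shifts, so k ≥ 2.
k = 2 works: Fri-AM→Tanaka, Fri-PM→Tanaka, Sat-AM→Priya+Ivanova, Sat-PM→Priya, Sun-AM→Ivanova.
Loads: Priya 2, Tanaka 2, Ivanova 2, Ibarra 0 — all ≤ 2.

2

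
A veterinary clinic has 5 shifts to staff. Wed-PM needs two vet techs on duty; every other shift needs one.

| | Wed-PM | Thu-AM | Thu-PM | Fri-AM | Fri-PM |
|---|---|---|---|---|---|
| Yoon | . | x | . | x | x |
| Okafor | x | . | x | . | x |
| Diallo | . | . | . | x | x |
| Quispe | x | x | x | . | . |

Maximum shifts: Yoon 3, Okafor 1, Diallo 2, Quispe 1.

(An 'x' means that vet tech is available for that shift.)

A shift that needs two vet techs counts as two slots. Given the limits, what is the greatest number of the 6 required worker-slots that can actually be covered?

Total capacity across all vet techs is 3+1+2+1 = 7, and 6 slots are needed, so at most 6 can be filled.
Shifts {Wed-PM, Thu-PM} need 3 slots but only Okafor and Quispe are available for them, supplying at most 2 — so at least 1 slot must go unfilled.
An assignment achieving 5: Wed-PM→Okafor+Quispe, Thu-AM→Yoon, Fri-AM→Yoon, Fri-PM→Yoon.
Loads: Yoon 3/3, Okafor 1/1, Diallo 0/2, Quispe 1/1.

5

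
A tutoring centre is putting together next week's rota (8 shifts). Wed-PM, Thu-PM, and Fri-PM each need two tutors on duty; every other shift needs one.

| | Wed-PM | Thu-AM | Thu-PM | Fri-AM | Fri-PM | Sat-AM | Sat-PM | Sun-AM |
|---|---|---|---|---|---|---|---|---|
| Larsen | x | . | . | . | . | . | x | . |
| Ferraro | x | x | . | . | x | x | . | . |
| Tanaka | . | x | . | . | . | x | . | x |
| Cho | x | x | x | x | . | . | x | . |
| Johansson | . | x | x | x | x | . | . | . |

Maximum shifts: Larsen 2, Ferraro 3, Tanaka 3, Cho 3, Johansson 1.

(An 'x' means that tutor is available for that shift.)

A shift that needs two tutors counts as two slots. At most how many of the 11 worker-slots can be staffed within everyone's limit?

10

Total capacity across all tutors is 2+3+3+3+1 = 12, and 11 slots are needed, so at most 11 can be filled.
Shifts {Thu-PM, Fri-PM} need 4 slots but only Ferraro, Cho, and Johansson are available for them, supplying at most 3 — so at least 1 slot must go unfilled.
An assignment achieving 10: Wed-PM→Larsen+Ferraro, Thu-AM→Tanaka, Thu-PM→Cho+Johansson, Fri-AM→Cho, Fri-PM→Ferraro, Sat-AM→Ferraro, Sat-PM→Larsen, Sun-AM→Tanaka.
Loads: Larsen 2/2, Ferraro 3/3, Tanaka 2/3, Cho 2/3, Johansson 1/1.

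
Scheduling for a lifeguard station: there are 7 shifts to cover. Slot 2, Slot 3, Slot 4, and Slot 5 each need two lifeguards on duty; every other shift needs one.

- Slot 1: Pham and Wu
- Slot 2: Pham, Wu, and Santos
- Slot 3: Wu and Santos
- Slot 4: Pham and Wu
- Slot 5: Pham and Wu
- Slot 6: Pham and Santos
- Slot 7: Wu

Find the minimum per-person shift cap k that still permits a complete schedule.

With 3 lifeguards and 11 worker-slots to fill, someone must work at least ⌈11/3⌉ = 4 shifts, so k ≥ 4.
k = 4 works: Slot 1→Pham, Slot 2→Pham+Santos, Slot 3→Wu+Santos, Slot 4→Pham+Wu, Slot 5→Pham+Wu, Slot 6→Santos, Slot 7→Wu.
Loads: Pham 4, Wu 4, Santos 3 — all ≤ 4.

4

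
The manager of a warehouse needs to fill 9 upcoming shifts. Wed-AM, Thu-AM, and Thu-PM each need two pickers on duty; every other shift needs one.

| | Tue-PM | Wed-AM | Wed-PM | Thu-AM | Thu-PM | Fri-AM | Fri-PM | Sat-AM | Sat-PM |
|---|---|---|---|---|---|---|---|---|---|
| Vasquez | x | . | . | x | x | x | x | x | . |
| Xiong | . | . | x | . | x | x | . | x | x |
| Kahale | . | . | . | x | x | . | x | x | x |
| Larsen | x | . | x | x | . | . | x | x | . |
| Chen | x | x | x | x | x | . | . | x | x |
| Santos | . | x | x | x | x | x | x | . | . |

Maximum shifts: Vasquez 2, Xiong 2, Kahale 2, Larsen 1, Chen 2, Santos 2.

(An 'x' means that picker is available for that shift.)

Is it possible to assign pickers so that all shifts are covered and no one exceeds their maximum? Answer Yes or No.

Total capacity is 2+2+2+1+2+2 = 11 but 12 worker-slots are needed — infeasible.

No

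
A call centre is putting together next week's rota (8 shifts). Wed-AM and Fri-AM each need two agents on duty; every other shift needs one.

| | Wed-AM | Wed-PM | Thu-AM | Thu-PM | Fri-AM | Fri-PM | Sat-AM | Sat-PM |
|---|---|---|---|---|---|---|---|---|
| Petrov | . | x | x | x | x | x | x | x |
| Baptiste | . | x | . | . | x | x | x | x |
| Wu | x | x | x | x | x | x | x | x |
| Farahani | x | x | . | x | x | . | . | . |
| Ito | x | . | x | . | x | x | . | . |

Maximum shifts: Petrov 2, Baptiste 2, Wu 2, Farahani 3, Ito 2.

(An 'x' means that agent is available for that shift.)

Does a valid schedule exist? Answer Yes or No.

Yes

One valid schedule: Wed-AM→Wu+Farahani, Wed-PM→Wu, Thu-AM→Petrov, Thu-PM→Petrov, Fri-AM→Farahani+Ito, Fri-PM→Ito, Sat-AM→Baptiste, Sat-PM→Baptiste.
Loads: Petrov 2/2, Baptiste 2/2, Wu 2/2, Farahani 2/3, Ito 2/2 — all within limits.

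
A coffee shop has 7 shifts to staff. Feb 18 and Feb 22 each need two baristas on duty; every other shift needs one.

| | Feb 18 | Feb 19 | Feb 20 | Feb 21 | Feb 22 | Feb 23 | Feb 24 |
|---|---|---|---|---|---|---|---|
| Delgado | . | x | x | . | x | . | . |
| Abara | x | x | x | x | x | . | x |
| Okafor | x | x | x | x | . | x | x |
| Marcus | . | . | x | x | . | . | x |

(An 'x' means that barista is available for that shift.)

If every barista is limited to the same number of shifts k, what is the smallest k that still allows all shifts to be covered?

3

With 4 baristas and 9 worker-slots to fill, someone must work at least ⌈9/4⌉ = 3 shifts, so k ≥ 3.
k = 3 works: Feb 18→Abara+Okafor, Feb 19→Delgado, Feb 20→Delgado, Feb 21→Abara, Feb 22→Delgado+Abara, Feb 23→Okafor, Feb 24→Okafor.
Loads: Delgado 3, Abara 3, Okafor 3, Marcus 0 — all ≤ 3.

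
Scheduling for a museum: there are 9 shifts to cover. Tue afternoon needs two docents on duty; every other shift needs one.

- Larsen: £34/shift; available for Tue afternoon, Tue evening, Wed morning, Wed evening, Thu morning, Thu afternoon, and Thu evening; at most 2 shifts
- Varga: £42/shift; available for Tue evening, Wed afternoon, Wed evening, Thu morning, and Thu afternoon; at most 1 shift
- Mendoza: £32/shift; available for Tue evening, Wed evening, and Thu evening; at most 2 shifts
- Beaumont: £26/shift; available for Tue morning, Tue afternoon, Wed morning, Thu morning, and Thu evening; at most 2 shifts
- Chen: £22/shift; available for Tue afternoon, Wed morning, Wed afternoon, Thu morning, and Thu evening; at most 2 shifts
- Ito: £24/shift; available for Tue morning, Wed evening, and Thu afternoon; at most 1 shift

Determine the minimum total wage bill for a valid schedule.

£294

Picking the cheapest available docent for each shift independently would cost £240, but that ignores the shift limits.
An optimal schedule: Tue morning→Beaumont, Tue afternoon→Larsen+Beaumont, Tue evening→Larsen, Wed morning→Chen, Wed afternoon→Varga, Wed evening→Mendoza, Thu morning→Chen, Thu afternoon→Ito, Thu evening→Mendoza.
Total: 26 + 34 + 26 + 34 + 22 + 42 + 32 + 22 + 24 + 32 = £294.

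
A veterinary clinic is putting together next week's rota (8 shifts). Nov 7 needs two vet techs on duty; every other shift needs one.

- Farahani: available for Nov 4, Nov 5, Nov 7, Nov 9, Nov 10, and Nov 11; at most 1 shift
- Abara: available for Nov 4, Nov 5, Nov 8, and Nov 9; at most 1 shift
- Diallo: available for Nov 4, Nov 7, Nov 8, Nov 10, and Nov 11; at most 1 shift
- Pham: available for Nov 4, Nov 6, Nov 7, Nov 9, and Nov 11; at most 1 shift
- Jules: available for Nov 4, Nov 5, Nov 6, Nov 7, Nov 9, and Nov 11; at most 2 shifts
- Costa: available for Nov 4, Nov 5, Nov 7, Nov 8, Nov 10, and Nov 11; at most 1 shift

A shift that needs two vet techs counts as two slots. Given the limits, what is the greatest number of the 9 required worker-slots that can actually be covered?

7

Total capacity across all vet techs is 1+1+1+1+2+1 = 7, and 9 slots are needed, so at most 7 can be filled.
An assignment achieving 7: Nov 5→Jules, Nov 6→Pham, Nov 7→Diallo+Costa, Nov 8→Abara, Nov 9→Jules, Nov 10→Farahani.
Loads: Farahani 1/1, Abara 1/1, Diallo 1/1, Pham 1/1, Jules 2/2, Costa 1/1.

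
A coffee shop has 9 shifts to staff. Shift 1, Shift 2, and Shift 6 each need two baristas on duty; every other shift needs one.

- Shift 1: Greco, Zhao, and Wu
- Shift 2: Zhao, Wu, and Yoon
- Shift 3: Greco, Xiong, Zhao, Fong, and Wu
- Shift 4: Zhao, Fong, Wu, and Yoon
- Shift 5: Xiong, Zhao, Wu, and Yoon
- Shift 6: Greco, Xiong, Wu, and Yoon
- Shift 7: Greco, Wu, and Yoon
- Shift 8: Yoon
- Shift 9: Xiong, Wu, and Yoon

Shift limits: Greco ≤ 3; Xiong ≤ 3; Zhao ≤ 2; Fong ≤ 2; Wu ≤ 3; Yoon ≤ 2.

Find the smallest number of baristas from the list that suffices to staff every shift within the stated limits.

5

12 slots to fill and no one can take more than 3, so at least ⌈12/3⌉ = 4 baristas are needed.
Any 4 baristas together have capacity at most 3+3+3+2 = 11 < 12 slots, so 4 can never suffice.
Greco, Xiong, Zhao, Fong, and Yoon alone can cover everything: Shift 1→Greco+Zhao, Shift 2→Zhao+Yoon, Shift 3→Fong, Shift 4→Fong, Shift 5→Xiong, Shift 6→Greco+Xiong, Shift 7→Greco, Shift 8→Yoon, Shift 9→Xiong.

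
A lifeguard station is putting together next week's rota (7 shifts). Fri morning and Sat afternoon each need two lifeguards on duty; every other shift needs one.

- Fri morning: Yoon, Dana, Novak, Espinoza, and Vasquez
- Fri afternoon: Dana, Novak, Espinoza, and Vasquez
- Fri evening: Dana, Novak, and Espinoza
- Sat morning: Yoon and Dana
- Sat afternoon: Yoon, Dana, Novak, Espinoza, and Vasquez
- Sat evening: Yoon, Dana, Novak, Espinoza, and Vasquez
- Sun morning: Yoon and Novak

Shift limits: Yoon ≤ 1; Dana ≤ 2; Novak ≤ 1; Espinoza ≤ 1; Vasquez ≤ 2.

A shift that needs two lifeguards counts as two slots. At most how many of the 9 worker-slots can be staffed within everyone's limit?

7

Total capacity across all lifeguards is 1+2+1+1+2 = 7, and 9 slots are needed, so at most 7 can be filled.
An assignment achieving 7: Fri morning→Espinoza+Vasquez, Fri afternoon→Dana, Fri evening→Dana, Sat morning→Yoon, Sat afternoon→Vasquez, Sun morning→Novak.
Loads: Yoon 1/1, Dana 2/2, Novak 1/1, Espinoza 1/1, Vasquez 2/2.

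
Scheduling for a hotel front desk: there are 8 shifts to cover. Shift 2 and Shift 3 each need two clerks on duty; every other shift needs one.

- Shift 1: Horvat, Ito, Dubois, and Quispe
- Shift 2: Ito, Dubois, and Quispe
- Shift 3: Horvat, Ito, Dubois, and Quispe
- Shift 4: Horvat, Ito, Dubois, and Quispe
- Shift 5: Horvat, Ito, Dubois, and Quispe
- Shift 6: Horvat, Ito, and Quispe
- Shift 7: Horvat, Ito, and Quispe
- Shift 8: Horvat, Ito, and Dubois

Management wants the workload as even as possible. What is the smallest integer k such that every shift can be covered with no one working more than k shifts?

With 4 clerks and 10 worker-slots to fill, someone must work at least ⌈10/4⌉ = 3 shifts, so k ≥ 3.
k = 3 works: Shift 1→Ito, Shift 2→Ito+Dubois, Shift 3→Dubois+Quispe, Shift 4→Ito, Shift 5→Dubois, Shift 6→Horvat, Shift 7→Horvat, Shift 8→Horvat.
Loads: Horvat 3, Ito 3, Dubois 3, Quispe 1 — all ≤ 3.

3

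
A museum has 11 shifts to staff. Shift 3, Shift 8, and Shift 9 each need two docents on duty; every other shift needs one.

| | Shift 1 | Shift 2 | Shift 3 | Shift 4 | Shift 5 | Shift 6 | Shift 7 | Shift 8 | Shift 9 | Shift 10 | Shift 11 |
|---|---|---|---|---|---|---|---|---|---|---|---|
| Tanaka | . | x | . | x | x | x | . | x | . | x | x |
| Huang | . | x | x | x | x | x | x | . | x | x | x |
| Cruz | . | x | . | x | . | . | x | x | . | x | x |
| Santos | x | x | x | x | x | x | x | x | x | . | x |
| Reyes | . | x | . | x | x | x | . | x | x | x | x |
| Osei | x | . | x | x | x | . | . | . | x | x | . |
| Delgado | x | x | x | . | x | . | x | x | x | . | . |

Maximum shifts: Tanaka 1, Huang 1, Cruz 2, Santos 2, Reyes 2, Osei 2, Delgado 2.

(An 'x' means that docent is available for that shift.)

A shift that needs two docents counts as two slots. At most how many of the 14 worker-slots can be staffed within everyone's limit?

Total capacity across all docents is 1+1+2+2+2+2+2 = 12, and 14 slots are needed, so at most 12 can be filled.
An assignment achieving 12: Shift 1→Santos, Shift 2→Delgado, Shift 3→Huang+Santos, Shift 5→Delgado, Shift 6→Tanaka, Shift 7→Cruz, Shift 8→Cruz+Reyes, Shift 9→Reyes+Osei, Shift 10→Osei.
Loads: Tanaka 1/1, Huang 1/1, Cruz 2/2, Santos 2/2, Reyes 2/2, Osei 2/2, Delgado 2/2.

12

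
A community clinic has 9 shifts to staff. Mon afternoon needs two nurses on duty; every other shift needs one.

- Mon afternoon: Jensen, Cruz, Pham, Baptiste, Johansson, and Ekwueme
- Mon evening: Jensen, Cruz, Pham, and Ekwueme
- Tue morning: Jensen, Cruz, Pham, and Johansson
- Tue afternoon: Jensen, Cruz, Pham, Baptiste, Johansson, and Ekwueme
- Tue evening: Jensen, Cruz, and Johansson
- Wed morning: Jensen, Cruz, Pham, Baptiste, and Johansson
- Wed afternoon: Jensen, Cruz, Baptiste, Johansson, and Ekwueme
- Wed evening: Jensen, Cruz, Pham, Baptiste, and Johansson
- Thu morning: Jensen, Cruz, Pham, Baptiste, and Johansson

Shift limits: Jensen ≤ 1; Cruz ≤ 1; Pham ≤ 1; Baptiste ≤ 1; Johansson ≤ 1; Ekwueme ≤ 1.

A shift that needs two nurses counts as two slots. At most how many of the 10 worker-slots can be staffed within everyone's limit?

6

Total capacity across all nurses is 1+1+1+1+1+1 = 6, and 10 slots are needed, so at most 6 can be filled.
An assignment achieving 6: Mon afternoon→Ekwueme, Mon evening→Cruz, Tue morning→Pham, Tue evening→Jensen, Wed morning→Baptiste, Wed afternoon→Johansson.
Loads: Jensen 1/1, Cruz 1/1, Pham 1/1, Baptiste 1/1, Johansson 1/1, Ekwueme 1/1.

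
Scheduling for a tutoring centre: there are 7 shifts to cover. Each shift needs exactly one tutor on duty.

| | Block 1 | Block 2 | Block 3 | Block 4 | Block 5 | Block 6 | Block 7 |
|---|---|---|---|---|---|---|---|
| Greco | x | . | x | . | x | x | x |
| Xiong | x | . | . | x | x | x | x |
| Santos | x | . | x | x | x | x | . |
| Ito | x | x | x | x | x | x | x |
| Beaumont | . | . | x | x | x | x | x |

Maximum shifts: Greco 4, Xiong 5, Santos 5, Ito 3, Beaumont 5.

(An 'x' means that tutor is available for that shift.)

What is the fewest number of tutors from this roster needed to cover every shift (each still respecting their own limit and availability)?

7 slots to fill and no one can take more than 5, so at least ⌈7/5⌉ = 2 tutors are needed.
Greco and Ito alone can cover everything: Block 1→Greco, Block 2→Ito, Block 3→Greco, Block 4→Ito, Block 5→Greco, Block 6→Greco, Block 7→Ito.

2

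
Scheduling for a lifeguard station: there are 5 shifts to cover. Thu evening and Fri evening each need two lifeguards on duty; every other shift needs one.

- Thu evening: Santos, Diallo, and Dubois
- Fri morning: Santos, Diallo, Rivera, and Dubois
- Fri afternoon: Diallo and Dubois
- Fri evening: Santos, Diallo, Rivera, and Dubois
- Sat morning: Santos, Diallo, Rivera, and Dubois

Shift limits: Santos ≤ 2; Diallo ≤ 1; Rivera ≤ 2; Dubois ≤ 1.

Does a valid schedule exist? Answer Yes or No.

Shifts {Thu evening, Fri morning, Fri afternoon, Fri evening, Sat morning} need 7 worker-slots in total, but the lifeguards available for any of those shifts (Santos, Diallo, Rivera, and Dubois) can supply at most 6 among them. So no valid schedule exists.

No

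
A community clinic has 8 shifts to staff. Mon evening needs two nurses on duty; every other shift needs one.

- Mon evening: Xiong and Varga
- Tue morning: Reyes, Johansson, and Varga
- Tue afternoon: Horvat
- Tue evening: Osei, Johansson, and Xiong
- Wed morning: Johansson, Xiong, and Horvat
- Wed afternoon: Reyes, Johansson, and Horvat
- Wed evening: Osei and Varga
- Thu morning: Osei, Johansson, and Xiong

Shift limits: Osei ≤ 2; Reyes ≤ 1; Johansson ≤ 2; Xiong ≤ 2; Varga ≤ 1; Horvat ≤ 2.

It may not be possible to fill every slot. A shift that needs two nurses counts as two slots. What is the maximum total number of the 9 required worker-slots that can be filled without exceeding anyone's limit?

9

Total capacity across all nurses is 2+1+2+2+1+2 = 10, and 9 slots are needed, so at most 9 can be filled.
An assignment achieving 9: Mon evening→Xiong+Varga, Tue morning→Reyes, Tue afternoon→Horvat, Tue evening→Osei, Wed morning→Johansson, Wed afternoon→Johansson, Wed evening→Osei, Thu morning→Xiong.
Loads: Osei 2/2, Reyes 1/1, Johansson 2/2, Xiong 2/2, Varga 1/1, Horvat 1/2.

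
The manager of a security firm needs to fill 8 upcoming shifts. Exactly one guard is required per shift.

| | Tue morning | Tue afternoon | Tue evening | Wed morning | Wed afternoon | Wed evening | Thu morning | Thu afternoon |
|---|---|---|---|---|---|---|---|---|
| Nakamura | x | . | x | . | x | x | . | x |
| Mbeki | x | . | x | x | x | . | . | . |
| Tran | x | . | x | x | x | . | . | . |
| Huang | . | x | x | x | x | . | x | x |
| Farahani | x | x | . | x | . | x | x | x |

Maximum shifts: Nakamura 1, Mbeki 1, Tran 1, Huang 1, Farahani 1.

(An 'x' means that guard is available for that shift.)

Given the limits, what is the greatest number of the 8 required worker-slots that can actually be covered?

Total capacity across all guards is 1+1+1+1+1 = 5, and 8 slots are needed, so at most 5 can be filled.
An assignment achieving 5: Tue morning→Mbeki, Tue afternoon→Huang, Tue evening→Tran, Wed evening→Nakamura, Thu morning→Farahani.
Loads: Nakamura 1/1, Mbeki 1/1, Tran 1/1, Huang 1/1, Farahani 1/1.

5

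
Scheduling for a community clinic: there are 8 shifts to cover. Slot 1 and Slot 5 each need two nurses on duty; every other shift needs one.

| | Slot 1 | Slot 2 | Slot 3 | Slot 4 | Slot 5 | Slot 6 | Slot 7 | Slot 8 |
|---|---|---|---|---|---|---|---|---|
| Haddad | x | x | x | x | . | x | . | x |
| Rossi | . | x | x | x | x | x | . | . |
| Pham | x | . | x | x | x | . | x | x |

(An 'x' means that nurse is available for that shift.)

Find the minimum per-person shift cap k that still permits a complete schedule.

With 3 nurses and 10 worker-slots to fill, someone must work at least ⌈10/3⌉ = 4 shifts, so k ≥ 4.
k = 4 works: Slot 1→Haddad+Pham, Slot 2→Haddad, Slot 3→Rossi, Slot 4→Rossi, Slot 5→Rossi+Pham, Slot 6→Haddad, Slot 7→Pham, Slot 8→Haddad.
Loads: Haddad 4, Rossi 3, Pham 3 — all ≤ 4.

4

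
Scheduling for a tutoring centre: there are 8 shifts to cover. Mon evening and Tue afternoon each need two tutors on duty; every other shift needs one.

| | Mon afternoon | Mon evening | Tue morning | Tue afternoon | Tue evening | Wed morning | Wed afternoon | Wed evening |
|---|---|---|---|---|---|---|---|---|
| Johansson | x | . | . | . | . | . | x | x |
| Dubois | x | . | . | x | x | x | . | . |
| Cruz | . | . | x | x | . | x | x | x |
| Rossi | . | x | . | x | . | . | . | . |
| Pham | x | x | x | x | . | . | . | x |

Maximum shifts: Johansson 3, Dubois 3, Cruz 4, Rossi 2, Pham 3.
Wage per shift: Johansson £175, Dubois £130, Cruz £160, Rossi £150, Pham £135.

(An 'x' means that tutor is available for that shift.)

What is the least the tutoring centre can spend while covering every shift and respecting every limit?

£1415

Mon evening can only be covered by Rossi and Pham, so that assignment is forced.
Tue evening can only be covered by Dubois, so that assignment is forced.
Picking the cheapest available tutor for each shift independently would cost £1370, but that ignores the shift limits.
An optimal schedule: Mon afternoon→Dubois, Mon evening→Pham+Rossi, Tue morning→Pham, Tue afternoon→Rossi+Cruz, Tue evening→Dubois, Wed morning→Dubois, Wed afternoon→Cruz, Wed evening→Pham.
Total: 130 + 135 + 150 + 135 + 150 + 160 + 130 + 130 + 160 + 135 = £1415.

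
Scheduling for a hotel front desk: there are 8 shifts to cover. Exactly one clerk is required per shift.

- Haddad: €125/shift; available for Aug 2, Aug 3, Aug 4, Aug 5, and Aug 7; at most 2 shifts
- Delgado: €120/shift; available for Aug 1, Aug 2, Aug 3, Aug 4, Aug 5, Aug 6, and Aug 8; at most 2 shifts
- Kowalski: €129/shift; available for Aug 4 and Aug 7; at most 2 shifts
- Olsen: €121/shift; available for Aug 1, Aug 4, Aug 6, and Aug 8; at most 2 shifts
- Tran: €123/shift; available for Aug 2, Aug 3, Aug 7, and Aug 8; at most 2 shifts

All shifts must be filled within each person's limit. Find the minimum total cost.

€978

Picking the cheapest available clerk for each shift independently would cost €963, but that ignores the shift limits.
An optimal schedule: Aug 1→Delgado, Aug 2→Tran, Aug 3→Tran, Aug 4→Haddad, Aug 5→Delgado, Aug 6→Olsen, Aug 7→Haddad, Aug 8→Olsen.
Total: 120 + 123 + 123 + 125 + 120 + 121 + 125 + 121 = €978.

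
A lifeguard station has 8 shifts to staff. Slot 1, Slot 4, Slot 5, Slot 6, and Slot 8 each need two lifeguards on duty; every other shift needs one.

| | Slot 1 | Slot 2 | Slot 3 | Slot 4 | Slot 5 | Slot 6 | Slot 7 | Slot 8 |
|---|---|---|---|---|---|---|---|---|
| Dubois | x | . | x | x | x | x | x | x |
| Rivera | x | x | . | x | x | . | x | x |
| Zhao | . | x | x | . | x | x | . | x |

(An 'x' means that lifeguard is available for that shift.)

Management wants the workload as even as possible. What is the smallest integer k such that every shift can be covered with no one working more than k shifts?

5

With 3 lifeguards and 13 worker-slots to fill, someone must work at least ⌈13/3⌉ = 5 shifts, so k ≥ 5.
k = 5 works: Slot 1→Dubois+Rivera, Slot 2→Rivera, Slot 3→Dubois, Slot 4→Dubois+Rivera, Slot 5→Rivera+Zhao, Slot 6→Dubois+Zhao, Slot 7→Dubois, Slot 8→Rivera+Zhao.
Loads: Dubois 5, Rivera 5, Zhao 3 — all ≤ 5.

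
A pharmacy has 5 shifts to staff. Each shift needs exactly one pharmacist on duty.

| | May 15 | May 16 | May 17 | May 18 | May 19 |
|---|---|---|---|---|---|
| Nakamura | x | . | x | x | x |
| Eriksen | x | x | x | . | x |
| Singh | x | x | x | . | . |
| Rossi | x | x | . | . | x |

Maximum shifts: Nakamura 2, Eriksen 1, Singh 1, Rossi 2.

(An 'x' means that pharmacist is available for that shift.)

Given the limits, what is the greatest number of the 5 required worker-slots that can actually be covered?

Total capacity across all pharmacists is 2+1+1+2 = 6, and 5 slots are needed, so at most 5 can be filled.
An assignment achieving 5: May 15→Singh, May 16→Eriksen, May 17→Nakamura, May 18→Nakamura, May 19→Rossi.
Loads: Nakamura 2/2, Eriksen 1/1, Singh 1/1, Rossi 1/2.

5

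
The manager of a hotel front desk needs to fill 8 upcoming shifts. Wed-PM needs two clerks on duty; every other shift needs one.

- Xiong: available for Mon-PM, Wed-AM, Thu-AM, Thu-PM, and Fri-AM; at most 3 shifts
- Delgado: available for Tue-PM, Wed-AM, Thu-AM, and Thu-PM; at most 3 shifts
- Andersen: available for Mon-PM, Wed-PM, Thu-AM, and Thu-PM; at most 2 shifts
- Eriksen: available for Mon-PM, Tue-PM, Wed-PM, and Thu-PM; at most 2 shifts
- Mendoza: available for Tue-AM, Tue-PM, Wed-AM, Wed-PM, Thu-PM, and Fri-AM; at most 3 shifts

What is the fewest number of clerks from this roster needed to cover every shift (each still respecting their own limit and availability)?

9 slots to fill and no one can take more than 3, so at least ⌈9/3⌉ = 3 clerks are needed.
No set of 3 clerks can cover every shift (each such set leaves at least one shift with no one available or exceeds a cap).
Xiong, Delgado, Andersen, and Mendoza alone can cover everything: Mon-PM→Xiong, Tue-AM→Mendoza, Tue-PM→Delgado, Wed-AM→Xiong, Wed-PM→Andersen+Mendoza, Thu-AM→Delgado, Thu-PM→Delgado, Fri-AM→Xiong.

4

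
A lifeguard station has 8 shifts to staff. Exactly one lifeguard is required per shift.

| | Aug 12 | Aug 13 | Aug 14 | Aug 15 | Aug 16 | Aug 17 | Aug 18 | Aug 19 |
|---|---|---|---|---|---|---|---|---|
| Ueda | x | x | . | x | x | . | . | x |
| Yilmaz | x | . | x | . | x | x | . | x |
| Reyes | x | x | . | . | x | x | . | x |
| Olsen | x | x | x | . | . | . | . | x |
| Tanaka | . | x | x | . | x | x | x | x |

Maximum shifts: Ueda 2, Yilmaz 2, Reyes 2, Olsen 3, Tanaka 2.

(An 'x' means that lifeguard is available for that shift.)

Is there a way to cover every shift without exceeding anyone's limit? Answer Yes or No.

Yes

Aug 15 can only be covered by Ueda, so that assignment is forced.
Aug 18 can only be covered by Tanaka, so that assignment is forced.
One valid schedule: Aug 12→Ueda, Aug 13→Reyes, Aug 14→Yilmaz, Aug 15→Ueda, Aug 16→Reyes, Aug 17→Yilmaz, Aug 18→Tanaka, Aug 19→Olsen.
Loads: Ueda 2/2, Yilmaz 2/2, Reyes 2/2, Olsen 1/3, Tanaka 1/2 — all within limits.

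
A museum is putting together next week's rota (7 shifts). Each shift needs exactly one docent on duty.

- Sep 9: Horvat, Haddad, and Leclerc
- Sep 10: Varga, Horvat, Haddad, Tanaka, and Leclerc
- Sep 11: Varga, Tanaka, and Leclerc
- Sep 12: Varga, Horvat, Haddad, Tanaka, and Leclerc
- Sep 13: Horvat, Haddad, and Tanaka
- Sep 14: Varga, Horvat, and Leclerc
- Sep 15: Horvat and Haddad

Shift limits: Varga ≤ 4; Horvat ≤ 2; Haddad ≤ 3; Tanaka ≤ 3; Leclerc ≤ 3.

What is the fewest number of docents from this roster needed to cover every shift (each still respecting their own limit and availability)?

2

7 slots to fill and no one can take more than 4, so at least ⌈7/4⌉ = 2 docents are needed.
Varga and Haddad alone can cover everything: Sep 9→Haddad, Sep 10→Varga, Sep 11→Varga, Sep 12→Varga, Sep 13→Haddad, Sep 14→Varga, Sep 15→Haddad.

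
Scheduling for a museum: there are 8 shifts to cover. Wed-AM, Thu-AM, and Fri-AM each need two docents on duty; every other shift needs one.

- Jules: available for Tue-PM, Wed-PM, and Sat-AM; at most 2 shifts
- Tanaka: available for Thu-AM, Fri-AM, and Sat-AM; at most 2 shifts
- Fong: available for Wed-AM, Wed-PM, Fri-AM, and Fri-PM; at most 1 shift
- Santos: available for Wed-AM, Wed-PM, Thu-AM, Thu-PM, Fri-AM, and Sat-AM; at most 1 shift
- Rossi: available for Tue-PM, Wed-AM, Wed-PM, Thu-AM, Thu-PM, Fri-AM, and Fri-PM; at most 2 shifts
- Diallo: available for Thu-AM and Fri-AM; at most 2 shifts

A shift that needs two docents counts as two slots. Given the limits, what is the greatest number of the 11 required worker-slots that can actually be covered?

Total capacity across all docents is 2+2+1+1+2+2 = 10, and 11 slots are needed, so at most 10 can be filled.
An assignment achieving 10: Tue-PM→Jules, Wed-AM→Rossi, Wed-PM→Rossi, Thu-AM→Tanaka+Diallo, Thu-PM→Santos, Fri-AM→Tanaka+Diallo, Fri-PM→Fong, Sat-AM→Jules.
Loads: Jules 2/2, Tanaka 2/2, Fong 1/1, Santos 1/1, Rossi 2/2, Diallo 2/2.

10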